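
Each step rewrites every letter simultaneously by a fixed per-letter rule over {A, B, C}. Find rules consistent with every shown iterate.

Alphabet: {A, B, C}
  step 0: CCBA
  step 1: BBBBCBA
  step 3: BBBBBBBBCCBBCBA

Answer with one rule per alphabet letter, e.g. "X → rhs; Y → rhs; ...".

  step 0 ⇒ step 1: CCBA ⇒ BB·BB·C·BA
    A ↦ BA
    B ↦ C
    C ↦ BB

A->BA, B->C, C->BB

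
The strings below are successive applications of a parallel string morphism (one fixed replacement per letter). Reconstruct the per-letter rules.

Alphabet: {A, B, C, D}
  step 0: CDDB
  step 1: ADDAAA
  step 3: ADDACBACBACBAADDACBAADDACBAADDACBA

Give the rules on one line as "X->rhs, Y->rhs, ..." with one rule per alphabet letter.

  step 0 ⇒ step 1: CDDB ⇒ ADD·A·A·A
    B ↦ A
    C ↦ ADD
    D ↦ A
    A ↦ CBA  (constrained at step 1)

A->CBA, B->A, C->ADD, D->A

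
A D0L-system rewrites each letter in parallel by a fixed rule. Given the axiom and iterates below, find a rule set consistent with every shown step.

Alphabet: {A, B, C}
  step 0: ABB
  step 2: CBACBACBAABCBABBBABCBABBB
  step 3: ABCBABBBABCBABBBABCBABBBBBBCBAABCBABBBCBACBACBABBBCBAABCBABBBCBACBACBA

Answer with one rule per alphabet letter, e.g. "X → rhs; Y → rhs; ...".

A->BBB, B->CBA, C->AB

  step 2 ⇒ step 3: CBACBACBAABCBABBBABCBABBB ⇒ AB·CBA·BBB·AB·CBA·BBB·AB·CBA·BBB·BBB·CBA·AB·CBA·BBB·CBA·CBA·CBA·BBB·CBA·AB·CBA·BBB·CBA·CBA·CBA
    A ↦ BBB
    B ↦ CBA
    C ↦ AB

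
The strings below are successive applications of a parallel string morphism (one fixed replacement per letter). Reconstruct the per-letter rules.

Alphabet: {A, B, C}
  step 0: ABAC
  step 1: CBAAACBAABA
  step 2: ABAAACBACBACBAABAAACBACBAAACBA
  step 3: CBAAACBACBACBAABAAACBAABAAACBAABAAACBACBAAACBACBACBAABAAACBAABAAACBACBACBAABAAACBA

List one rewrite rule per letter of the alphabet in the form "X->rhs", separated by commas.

  step 2 ⇒ step 3: ABAAACBACBACBAABAAACBACBAAACBA ⇒ CBA·AA·CBA·CBA·CBA·ABA·AA·CBA·ABA·AA·CBA·ABA·AA·CBA·CBA·AA·CBA·CBA·CBA·ABA·AA·CBA·ABA·AA·CBA·CBA·CBA·ABA·AA·CBA
    A ↦ CBA
    B ↦ AA
    C ↦ ABA

A->CBA, B->AA, C->ABA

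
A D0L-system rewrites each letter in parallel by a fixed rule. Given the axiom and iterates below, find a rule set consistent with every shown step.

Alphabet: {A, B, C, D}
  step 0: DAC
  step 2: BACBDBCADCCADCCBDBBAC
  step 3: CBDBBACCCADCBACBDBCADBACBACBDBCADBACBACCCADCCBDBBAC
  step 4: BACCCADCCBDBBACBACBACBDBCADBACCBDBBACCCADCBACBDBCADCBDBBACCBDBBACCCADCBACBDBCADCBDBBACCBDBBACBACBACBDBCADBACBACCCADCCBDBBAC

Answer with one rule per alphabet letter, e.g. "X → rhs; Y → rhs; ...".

  step 3 ⇒ step 4: CBDBBACCCADCBACBDBCADBACBACBDBCADBACBACCCADCCBDBBAC ⇒ BAC·C·CAD·C·C·BDB·BAC·BAC·BAC·BDB·CAD·BAC·C·BDB·BAC·C·CAD·C·BAC·BDB·CAD·C·BDB·BAC·C·BDB·BAC·C·CAD·C·BAC·BDB·CAD·C·BDB·BAC·C·BDB·BAC·BAC·BAC·BDB·CAD·BAC·BAC·C·CAD·C·C·BDB·BAC
    A ↦ BDB
    B ↦ C
    C ↦ BAC
    D ↦ CAD

A->BDB, B->C, C->BAC, D->CAD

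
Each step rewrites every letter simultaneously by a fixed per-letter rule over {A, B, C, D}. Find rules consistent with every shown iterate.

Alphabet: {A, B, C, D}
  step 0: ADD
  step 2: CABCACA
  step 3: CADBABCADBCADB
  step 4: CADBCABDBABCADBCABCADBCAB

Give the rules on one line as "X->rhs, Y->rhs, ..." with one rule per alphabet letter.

  step 3 ⇒ step 4: CADBABCADBCADB ⇒ CA·DB·C·AB·DB·AB·CA·DB·C·AB·CA·DB·C·AB
    A ↦ DB
    B ↦ AB
    C ↦ CA
    D ↦ C

A->DB, B->AB, C->CA, D->C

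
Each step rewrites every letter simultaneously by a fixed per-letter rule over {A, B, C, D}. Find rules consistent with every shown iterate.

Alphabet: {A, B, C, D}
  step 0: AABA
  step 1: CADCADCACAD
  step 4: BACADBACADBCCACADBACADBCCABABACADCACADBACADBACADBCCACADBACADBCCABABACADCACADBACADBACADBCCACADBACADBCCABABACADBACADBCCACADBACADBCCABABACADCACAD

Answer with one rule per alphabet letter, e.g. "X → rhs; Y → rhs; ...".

A->CAD, B->CA, C->BA, D->BC

  step 0 ⇒ step 1: AABA ⇒ CAD·CAD·CA·CAD
    A ↦ CAD
    B ↦ CA
    C ↦ BA  (constrained at step 1)
    D ↦ BC  (constrained at step 1)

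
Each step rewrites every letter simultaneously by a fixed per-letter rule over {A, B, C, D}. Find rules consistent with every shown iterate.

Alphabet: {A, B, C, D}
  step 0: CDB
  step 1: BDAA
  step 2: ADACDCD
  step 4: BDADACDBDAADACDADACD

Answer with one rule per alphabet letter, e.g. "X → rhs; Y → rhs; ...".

  step 1 ⇒ step 2: BDAA ⇒ A·DA·CD·CD
    A ↦ CD
    B ↦ A
    D ↦ DA
  step 0 ⇒ step 1: CDB ⇒ B·DA·A
    C ↦ B

A->CD, B->A, C->B, D->DA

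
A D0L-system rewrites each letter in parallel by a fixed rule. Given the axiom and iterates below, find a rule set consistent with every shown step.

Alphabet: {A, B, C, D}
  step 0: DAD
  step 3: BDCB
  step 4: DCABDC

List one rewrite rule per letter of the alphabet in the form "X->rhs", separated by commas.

A->C, B->DC, C->B, D->A

  step 3 ⇒ step 4: BDCB ⇒ DC·A·B·DC
    B ↦ DC
    C ↦ B
    D ↦ A
    A ↦ C  (constrained at step 0)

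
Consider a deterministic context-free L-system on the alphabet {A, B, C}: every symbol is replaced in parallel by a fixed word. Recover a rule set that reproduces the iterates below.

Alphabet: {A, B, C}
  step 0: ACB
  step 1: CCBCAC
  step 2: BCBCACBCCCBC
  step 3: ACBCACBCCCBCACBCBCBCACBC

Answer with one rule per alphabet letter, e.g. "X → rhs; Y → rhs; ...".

A->CC, B->AC, C->BC

  step 2 ⇒ step 3: BCBCACBCCCBC ⇒ AC·BC·AC·BC·CC·BC·AC·BC·BC·BC·AC·BC
    A ↦ CC
    B ↦ AC
    C ↦ BC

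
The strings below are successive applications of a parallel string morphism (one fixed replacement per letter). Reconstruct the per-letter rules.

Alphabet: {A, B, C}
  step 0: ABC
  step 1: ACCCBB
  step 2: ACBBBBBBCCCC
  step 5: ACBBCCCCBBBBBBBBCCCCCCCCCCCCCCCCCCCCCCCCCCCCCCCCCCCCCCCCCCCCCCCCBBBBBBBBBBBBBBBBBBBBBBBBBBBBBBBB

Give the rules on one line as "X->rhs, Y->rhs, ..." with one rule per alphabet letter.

  step 1 ⇒ step 2: ACCCBB ⇒ AC·BB·BB·BB·CC·CC
    A ↦ AC
    B ↦ CC
    C ↦ BB

A->AC, B->CC, C->BB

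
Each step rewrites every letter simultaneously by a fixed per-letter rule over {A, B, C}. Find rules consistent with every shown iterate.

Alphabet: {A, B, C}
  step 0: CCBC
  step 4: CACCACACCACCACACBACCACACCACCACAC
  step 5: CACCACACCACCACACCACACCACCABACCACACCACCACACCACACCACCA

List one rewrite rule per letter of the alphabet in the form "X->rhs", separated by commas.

  step 4 ⇒ step 5: CACCACACCACCACACBACCACACCACCACAC ⇒ CA·C·CA·CA·C·CA·C·CA·CA·C·CA·CA·C·CA·C·CA·BA·C·CA·CA·C·CA·C·CA·CA·C·CA·CA·C·CA·C·CA
    A ↦ C
    B ↦ BA
    C ↦ CA

A->C, B->BA, C->CA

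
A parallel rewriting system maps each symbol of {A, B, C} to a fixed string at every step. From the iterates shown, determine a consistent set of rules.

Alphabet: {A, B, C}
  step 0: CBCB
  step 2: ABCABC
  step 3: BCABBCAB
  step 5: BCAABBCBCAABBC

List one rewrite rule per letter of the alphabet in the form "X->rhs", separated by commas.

A->BC, B->A, C->B

  step 2 ⇒ step 3: ABCABC ⇒ BC·A·B·BC·A·B
    A ↦ BC
    B ↦ A
    C ↦ B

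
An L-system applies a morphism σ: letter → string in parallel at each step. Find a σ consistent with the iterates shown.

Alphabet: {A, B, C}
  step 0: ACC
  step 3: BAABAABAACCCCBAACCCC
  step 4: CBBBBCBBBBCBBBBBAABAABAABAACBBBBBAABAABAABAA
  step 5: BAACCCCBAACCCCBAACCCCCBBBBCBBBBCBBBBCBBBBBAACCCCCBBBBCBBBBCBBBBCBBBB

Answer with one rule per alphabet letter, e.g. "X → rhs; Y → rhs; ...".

A->BB, B->C, C->BAA

  step 4 ⇒ step 5: CBBBBCBBBBCBBBBBAABAABAABAACBBBBBAABAABAABAA ⇒ BAA·C·C·C·C·BAA·C·C·C·C·BAA·C·C·C·C·C·BB·BB·C·BB·BB·C·BB·BB·C·BB·BB·BAA·C·C·C·C·C·BB·BB·C·BB·BB·C·BB·BB·C·BB·BB
    A ↦ BB
    B ↦ C
    C ↦ BAA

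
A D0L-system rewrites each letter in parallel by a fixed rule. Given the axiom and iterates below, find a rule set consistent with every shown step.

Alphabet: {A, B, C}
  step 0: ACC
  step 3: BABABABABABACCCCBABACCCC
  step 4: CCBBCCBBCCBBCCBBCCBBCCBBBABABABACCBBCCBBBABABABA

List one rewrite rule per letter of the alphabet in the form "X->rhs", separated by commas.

A->BB, B->CC, C->BA

  step 3 ⇒ step 4: BABABABABABACCCCBABACCCC ⇒ CC·BB·CC·BB·CC·BB·CC·BB·CC·BB·CC·BB·BA·BA·BA·BA·CC·BB·CC·BB·BA·BA·BA·BA
    A ↦ BB
    B ↦ CC
    C ↦ BA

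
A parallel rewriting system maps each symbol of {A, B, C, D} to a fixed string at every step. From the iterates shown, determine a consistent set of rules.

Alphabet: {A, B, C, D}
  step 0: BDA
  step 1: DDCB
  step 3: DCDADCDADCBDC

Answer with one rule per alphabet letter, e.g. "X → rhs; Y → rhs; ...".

A->B, B->D, C->DA, D->DC

  step 0 ⇒ step 1: BDA ⇒ D·DC·B
    A ↦ B
    B ↦ D
    D ↦ DC
    C ↦ DA  (constrained at step 1)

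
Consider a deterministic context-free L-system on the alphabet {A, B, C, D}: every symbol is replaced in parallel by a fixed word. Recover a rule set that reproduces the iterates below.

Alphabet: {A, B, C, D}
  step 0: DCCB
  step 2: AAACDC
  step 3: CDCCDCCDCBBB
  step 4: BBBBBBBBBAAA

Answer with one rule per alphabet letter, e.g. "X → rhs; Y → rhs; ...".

  step 3 ⇒ step 4: CDCCDCCDCBBB ⇒ B·B·B·B·B·B·B·B·B·A·A·A
    B ↦ A
    C ↦ B
    D ↦ B
  step 2 ⇒ step 3: AAACDC ⇒ CDC·CDC·CDC·B·B·B
    A ↦ CDC

A->CDC, B->A, C->B, D->B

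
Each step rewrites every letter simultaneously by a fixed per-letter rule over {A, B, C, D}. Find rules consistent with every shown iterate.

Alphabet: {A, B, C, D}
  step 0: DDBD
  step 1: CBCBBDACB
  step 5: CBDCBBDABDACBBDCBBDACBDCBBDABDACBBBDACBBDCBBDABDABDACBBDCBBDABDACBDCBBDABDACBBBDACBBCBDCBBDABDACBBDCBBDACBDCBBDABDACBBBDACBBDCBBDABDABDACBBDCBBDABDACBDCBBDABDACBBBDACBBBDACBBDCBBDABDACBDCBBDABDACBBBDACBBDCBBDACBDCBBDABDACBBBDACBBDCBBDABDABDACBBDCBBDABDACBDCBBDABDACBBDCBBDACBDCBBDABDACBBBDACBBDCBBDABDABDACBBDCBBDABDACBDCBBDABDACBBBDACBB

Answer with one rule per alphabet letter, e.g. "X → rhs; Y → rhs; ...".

A->B, B->BDA, C->DCB, D->CB

  step 0 ⇒ step 1: DDBD ⇒ CB·CB·BDA·CB
    B ↦ BDA
    D ↦ CB
    A ↦ B  (constrained at step 1)
    C ↦ DCB  (constrained at step 1)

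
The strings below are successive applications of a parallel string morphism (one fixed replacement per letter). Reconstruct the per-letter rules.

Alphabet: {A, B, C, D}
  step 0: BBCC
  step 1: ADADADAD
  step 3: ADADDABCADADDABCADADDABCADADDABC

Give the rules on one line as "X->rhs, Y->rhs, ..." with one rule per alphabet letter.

  step 0 ⇒ step 1: BBCC ⇒ AD·AD·AD·AD
    B ↦ AD
    C ↦ AD
    A ↦ BC  (constrained at step 1)
    D ↦ DA  (constrained at step 1)

A->BC, B->AD, C->AD, D->DA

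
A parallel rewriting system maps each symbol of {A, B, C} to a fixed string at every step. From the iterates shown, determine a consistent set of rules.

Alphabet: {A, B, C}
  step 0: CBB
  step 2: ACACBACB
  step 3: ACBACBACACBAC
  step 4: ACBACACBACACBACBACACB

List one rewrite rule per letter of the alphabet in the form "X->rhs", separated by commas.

  step 3 ⇒ step 4: ACBACBACACBAC ⇒ AC·B·AC·AC·B·AC·AC·B·AC·B·AC·AC·B
    A ↦ AC
    B ↦ AC
    C ↦ B

A->AC, B->AC, C->B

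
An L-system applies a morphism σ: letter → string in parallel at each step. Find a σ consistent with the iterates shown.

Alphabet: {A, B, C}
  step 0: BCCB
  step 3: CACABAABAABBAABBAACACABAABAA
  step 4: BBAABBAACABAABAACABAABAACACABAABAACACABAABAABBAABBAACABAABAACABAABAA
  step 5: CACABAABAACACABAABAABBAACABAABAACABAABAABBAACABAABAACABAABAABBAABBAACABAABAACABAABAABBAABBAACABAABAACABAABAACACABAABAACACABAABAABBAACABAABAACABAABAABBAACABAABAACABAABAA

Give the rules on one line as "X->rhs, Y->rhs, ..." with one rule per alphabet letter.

A->BAA, B->CA, C->B

  step 4 ⇒ step 5: BBAABBAACABAABAACABAABAACACABAABAACACABAABAABBAABBAACABAABAACABAABAA ⇒ CA·CA·BAA·BAA·CA·CA·BAA·BAA·B·BAA·CA·BAA·BAA·CA·BAA·BAA·B·BAA·CA·BAA·BAA·CA·BAA·BAA·B·BAA·B·BAA·CA·BAA·BAA·CA·BAA·BAA·B·BAA·B·BAA·CA·BAA·BAA·CA·BAA·BAA·CA·CA·BAA·BAA·CA·CA·BAA·BAA·B·BAA·CA·BAA·BAA·CA·BAA·BAA·B·BAA·CA·BAA·BAA·CA·BAA·BAA
    A ↦ BAA
    B ↦ CA
    C ↦ B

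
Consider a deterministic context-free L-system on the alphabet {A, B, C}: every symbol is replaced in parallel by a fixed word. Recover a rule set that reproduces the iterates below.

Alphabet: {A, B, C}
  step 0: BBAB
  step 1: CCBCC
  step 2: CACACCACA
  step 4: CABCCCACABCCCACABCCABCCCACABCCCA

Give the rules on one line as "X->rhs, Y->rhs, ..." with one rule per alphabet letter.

A->BC, B->C, C->CA

  step 1 ⇒ step 2: CCBCC ⇒ CA·CA·C·CA·CA
    B ↦ C
    C ↦ CA
  step 0 ⇒ step 1: BBAB ⇒ C·C·BC·C
    A ↦ BC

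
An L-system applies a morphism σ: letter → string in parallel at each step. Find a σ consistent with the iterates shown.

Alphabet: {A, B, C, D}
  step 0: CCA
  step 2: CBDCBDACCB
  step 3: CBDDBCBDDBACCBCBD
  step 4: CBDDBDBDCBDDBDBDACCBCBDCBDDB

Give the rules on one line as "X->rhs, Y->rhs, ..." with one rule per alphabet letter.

  step 3 ⇒ step 4: CBDDBCBDDBACCBCBD ⇒ CB·D·DB·DB·D·CB·D·DB·DB·D·AC·CB·CB·D·CB·D·DB
    A ↦ AC
    B ↦ D
    C ↦ CB
    D ↦ DB

A->AC, B->D, C->CB, D->DB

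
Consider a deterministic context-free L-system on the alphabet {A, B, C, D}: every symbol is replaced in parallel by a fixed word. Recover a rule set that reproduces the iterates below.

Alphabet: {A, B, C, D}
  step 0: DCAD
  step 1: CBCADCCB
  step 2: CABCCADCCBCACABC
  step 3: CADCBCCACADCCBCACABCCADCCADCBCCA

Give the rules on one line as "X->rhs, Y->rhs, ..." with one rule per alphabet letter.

  step 2 ⇒ step 3: CABCCADCCBCACABC ⇒ CA·DC·BC·CA·CA·DC·CB·CA·CA·BC·CA·DC·CA·DC·BC·CA
    A ↦ DC
    B ↦ BC
    C ↦ CA
    D ↦ CB

A->DC, B->BC, C->CA, D->CB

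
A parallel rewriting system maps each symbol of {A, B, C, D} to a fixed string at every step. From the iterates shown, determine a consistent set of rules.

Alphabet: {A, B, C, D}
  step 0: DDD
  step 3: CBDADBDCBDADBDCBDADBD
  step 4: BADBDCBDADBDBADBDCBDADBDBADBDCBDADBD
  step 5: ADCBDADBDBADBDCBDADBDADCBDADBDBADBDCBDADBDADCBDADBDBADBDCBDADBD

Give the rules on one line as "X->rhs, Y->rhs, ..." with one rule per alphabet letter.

  step 4 ⇒ step 5: BADBDCBDADBDBADBDCBDADBDBADBDCBDADBD ⇒ AD·C·BD·AD·BD·B·AD·BD·C·BD·AD·BD·AD·C·BD·AD·BD·B·AD·BD·C·BD·AD·BD·AD·C·BD·AD·BD·B·AD·BD·C·BD·AD·BD
    A ↦ C
    B ↦ AD
    C ↦ B
    D ↦ BD

A->C, B->AD, C->B, D->BD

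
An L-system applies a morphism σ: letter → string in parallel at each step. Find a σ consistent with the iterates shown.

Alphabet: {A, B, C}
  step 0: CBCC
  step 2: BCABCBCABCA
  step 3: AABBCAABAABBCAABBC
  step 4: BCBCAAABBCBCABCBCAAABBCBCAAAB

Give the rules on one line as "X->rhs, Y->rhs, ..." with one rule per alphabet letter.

  step 3 ⇒ step 4: AABBCAABAABBCAABBC ⇒ BC·BC·A·A·AB·BC·BC·A·BC·BC·A·A·AB·BC·BC·A·A·AB
    A ↦ BC
    B ↦ A
    C ↦ AB

A->BC, B->A, C->AB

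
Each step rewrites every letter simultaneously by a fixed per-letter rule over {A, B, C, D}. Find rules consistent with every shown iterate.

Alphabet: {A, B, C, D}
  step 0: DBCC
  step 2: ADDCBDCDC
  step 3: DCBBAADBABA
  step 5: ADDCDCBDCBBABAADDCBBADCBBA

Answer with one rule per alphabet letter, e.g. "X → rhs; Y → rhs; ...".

  step 2 ⇒ step 3: ADDCBDCDC ⇒ DC·B·B·A·AD·B·A·B·A
    A ↦ DC
    B ↦ AD
    C ↦ A
    D ↦ B

A->DC, B->AD, C->A, D->B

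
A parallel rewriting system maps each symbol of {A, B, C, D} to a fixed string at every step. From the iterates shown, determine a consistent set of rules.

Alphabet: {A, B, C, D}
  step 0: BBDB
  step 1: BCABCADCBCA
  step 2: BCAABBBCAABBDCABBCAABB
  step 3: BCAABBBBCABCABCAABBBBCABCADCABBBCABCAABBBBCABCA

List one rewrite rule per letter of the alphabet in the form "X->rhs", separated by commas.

A->B, B->BCA, C->AB, D->DC

  step 2 ⇒ step 3: BCAABBBCAABBDCABBCAABB ⇒ BCA·AB·B·B·BCA·BCA·BCA·AB·B·B·BCA·BCA·DC·AB·B·BCA·BCA·AB·B·B·BCA·BCA
    A ↦ B
    B ↦ BCA
    C ↦ AB
    D ↦ DC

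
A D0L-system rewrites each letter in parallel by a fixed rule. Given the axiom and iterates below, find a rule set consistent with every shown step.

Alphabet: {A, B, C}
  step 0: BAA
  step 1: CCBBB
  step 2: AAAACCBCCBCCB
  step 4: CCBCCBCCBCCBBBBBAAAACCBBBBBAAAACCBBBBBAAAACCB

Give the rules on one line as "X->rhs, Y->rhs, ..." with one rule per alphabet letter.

  step 1 ⇒ step 2: CCBBB ⇒ AA·AA·CCB·CCB·CCB
    B ↦ CCB
    C ↦ AA
  step 0 ⇒ step 1: BAA ⇒ CCB·B·B
    A ↦ B

A->B, B->CCB, C->AA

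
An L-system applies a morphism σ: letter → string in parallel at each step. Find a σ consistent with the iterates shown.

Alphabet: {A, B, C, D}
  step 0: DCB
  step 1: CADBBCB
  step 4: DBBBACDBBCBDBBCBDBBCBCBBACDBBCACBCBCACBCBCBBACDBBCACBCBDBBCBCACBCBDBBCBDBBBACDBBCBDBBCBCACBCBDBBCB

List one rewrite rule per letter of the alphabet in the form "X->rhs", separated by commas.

  step 0 ⇒ step 1: DCB ⇒ CA·DBB·CB
    B ↦ CB
    C ↦ DBB
    D ↦ CA
    A ↦ BAC  (constrained at step 1)

A->BAC, B->CB, C->DBB, D->CA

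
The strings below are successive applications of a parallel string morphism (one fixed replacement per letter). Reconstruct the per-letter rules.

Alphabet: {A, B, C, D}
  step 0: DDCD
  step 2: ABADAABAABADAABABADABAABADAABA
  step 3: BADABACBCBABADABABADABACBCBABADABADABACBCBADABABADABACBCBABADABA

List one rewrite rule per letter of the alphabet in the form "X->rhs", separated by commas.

  step 2 ⇒ step 3: ABADAABAABADAABABADABAABADAABA ⇒ BA·DA·BA·CBC·BA·BA·DA·BA·BA·DA·BA·CBC·BA·BA·DA·BA·DA·BA·CBC·BA·DA·BA·BA·DA·BA·CBC·BA·BA·DA·BA
    A ↦ BA
    B ↦ DA
    D ↦ CBC
    C ↦ ABA  (constrained at step 0)

A->BA, B->DA, C->ABA, D->CBC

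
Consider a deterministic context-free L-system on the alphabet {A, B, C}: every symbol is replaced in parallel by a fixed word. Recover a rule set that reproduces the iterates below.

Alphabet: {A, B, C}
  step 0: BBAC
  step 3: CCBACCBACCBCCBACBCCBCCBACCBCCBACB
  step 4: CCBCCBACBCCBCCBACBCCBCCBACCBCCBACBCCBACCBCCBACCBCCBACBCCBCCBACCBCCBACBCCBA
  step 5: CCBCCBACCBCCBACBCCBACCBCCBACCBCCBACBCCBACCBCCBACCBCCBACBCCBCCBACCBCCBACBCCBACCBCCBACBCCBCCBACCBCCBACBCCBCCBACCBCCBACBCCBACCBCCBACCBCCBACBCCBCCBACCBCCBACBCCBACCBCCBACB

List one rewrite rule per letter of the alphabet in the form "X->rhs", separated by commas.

A->CB, B->A, C->CCB

  step 4 ⇒ step 5: CCBCCBACBCCBCCBACBCCBCCBACCBCCBACBCCBACCBCCBACCBCCBACBCCBCCBACCBCCBACBCCBA ⇒ CCB·CCB·A·CCB·CCB·A·CB·CCB·A·CCB·CCB·A·CCB·CCB·A·CB·CCB·A·CCB·CCB·A·CCB·CCB·A·CB·CCB·CCB·A·CCB·CCB·A·CB·CCB·A·CCB·CCB·A·CB·CCB·CCB·A·CCB·CCB·A·CB·CCB·CCB·A·CCB·CCB·A·CB·CCB·A·CCB·CCB·A·CCB·CCB·A·CB·CCB·CCB·A·CCB·CCB·A·CB·CCB·A·CCB·CCB·A·CB
    A ↦ CB
    B ↦ A
    C ↦ CCB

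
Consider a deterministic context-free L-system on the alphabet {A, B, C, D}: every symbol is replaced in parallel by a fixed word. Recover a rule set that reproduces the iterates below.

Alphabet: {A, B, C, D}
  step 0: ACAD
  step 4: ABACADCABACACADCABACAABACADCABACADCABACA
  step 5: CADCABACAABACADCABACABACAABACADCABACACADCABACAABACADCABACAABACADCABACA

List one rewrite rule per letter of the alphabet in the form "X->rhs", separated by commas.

  step 4 ⇒ step 5: ABACADCABACACADCABACAABACADCABACADCABACA ⇒ CA·D·CA·BA·CA·A·BA·CA·D·CA·BA·CA·BA·CA·A·BA·CA·D·CA·BA·CA·CA·D·CA·BA·CA·A·BA·CA·D·CA·BA·CA·A·BA·CA·D·CA·BA·CA
    A ↦ CA
    B ↦ D
    C ↦ BA
    D ↦ A

A->CA, B->D, C->BA, D->A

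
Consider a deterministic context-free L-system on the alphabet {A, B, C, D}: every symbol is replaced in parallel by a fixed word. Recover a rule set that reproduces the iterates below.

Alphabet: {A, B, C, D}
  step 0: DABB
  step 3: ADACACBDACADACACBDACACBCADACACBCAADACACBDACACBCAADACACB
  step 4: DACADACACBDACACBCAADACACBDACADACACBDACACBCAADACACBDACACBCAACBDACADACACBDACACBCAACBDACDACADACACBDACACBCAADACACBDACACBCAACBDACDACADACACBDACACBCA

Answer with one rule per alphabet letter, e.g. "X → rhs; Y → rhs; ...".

A->DAC, B->CA, C->ACB, D->A

  step 3 ⇒ step 4: ADACACBDACADACACBDACACBCADACACBCAADACACBDACACBCAADACACB ⇒ DAC·A·DAC·ACB·DAC·ACB·CA·A·DAC·ACB·DAC·A·DAC·ACB·DAC·ACB·CA·A·DAC·ACB·DAC·ACB·CA·ACB·DAC·A·DAC·ACB·DAC·ACB·CA·ACB·DAC·DAC·A·DAC·ACB·DAC·ACB·CA·A·DAC·ACB·DAC·ACB·CA·ACB·DAC·DAC·A·DAC·ACB·DAC·ACB·CA
    A ↦ DAC
    B ↦ CA
    C ↦ ACB
    D ↦ A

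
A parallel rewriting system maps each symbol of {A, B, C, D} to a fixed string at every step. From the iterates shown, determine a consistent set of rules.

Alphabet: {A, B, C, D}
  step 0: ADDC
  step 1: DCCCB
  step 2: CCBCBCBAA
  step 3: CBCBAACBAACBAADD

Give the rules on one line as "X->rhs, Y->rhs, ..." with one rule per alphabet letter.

A->D, B->AA, C->CB, D->C

  step 2 ⇒ step 3: CCBCBCBAA ⇒ CB·CB·AA·CB·AA·CB·AA·D·D
    A ↦ D
    B ↦ AA
    C ↦ CB
  step 0 ⇒ step 1: ADDC ⇒ D·C·C·CB
    D ↦ C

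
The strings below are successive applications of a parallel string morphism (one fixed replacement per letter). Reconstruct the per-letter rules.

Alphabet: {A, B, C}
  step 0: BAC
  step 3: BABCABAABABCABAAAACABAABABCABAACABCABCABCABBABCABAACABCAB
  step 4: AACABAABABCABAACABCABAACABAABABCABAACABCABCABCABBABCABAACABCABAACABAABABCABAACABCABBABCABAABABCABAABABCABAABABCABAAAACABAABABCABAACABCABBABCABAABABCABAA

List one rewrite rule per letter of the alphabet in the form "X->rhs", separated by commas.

A->CAB, B->AA, C->BAB

  step 3 ⇒ step 4: BABCABAABABCABAAAACABAABABCABAACABCABCABCABBABCABAACABCAB ⇒ AA·CAB·AA·BAB·CAB·AA·CAB·CAB·AA·CAB·AA·BAB·CAB·AA·CAB·CAB·CAB·CAB·BAB·CAB·AA·CAB·CAB·AA·CAB·AA·BAB·CAB·AA·CAB·CAB·BAB·CAB·AA·BAB·CAB·AA·BAB·CAB·AA·BAB·CAB·AA·AA·CAB·AA·BAB·CAB·AA·CAB·CAB·BAB·CAB·AA·BAB·CAB·AA
    A ↦ CAB
    B ↦ AA
    C ↦ BAB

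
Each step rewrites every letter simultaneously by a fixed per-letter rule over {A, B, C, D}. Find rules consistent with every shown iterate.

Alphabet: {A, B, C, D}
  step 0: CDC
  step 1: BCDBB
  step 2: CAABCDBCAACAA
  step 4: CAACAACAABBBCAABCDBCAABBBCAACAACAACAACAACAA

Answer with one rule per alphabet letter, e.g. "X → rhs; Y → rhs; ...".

A->B, B->CAA, C->B, D->CDB

  step 1 ⇒ step 2: BCDBB ⇒ CAA·B·CDB·CAA·CAA
    B ↦ CAA
    C ↦ B
    D ↦ CDB
    A ↦ B  (constrained at step 2)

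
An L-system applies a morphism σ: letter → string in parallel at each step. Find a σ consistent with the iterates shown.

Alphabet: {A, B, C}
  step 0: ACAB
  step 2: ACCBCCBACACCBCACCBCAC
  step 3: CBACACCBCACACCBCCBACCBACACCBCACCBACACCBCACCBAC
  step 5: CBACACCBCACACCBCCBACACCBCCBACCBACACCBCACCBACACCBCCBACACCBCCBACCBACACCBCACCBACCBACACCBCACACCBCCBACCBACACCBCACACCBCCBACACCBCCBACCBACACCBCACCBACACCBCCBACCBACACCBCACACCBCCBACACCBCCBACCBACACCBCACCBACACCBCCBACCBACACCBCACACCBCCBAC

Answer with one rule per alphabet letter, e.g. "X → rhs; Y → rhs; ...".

A->CB, B->CBC, C->AC

  step 2 ⇒ step 3: ACCBCCBACACCBCACCBCAC ⇒ CB·AC·AC·CBC·AC·AC·CBC·CB·AC·CB·AC·AC·CBC·AC·CB·AC·AC·CBC·AC·CB·AC
    A ↦ CB
    B ↦ CBC
    C ↦ AC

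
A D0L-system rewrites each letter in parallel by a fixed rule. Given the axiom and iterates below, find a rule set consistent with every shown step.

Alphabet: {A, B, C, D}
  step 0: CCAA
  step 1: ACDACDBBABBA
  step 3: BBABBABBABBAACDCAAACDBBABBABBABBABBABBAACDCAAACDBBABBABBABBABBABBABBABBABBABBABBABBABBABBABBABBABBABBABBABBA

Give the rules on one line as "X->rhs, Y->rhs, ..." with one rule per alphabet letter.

A->BBA, B->BBA, C->ACD, D->CAA

  step 0 ⇒ step 1: CCAA ⇒ ACD·ACD·BBA·BBA
    A ↦ BBA
    C ↦ ACD
    B ↦ BBA  (constrained at step 1)
    D ↦ CAA  (constrained at step 1)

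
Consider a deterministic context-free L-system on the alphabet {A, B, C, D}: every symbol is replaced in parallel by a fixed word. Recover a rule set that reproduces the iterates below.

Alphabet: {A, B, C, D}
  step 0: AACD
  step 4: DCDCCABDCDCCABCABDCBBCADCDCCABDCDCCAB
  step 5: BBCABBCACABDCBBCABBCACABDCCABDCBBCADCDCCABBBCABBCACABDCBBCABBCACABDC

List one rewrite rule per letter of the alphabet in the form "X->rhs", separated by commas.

A->B, B->DC, C->CA, D->BB

  step 4 ⇒ step 5: DCDCCABDCDCCABCABDCBBCADCDCCABDCDCCAB ⇒ BB·CA·BB·CA·CA·B·DC·BB·CA·BB·CA·CA·B·DC·CA·B·DC·BB·CA·DC·DC·CA·B·BB·CA·BB·CA·CA·B·DC·BB·CA·BB·CA·CA·B·DC
    A ↦ B
    B ↦ DC
    C ↦ CA
    D ↦ BB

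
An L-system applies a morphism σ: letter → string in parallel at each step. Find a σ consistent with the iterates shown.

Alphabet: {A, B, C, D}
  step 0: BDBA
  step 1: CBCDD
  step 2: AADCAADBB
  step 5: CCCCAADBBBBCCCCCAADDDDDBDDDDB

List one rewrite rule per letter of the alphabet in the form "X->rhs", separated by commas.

A->DD, B->C, C->AAD, D->B

  step 1 ⇒ step 2: CBCDD ⇒ AAD·C·AAD·B·B
    B ↦ C
    C ↦ AAD
    D ↦ B
  step 0 ⇒ step 1: BDBA ⇒ C·B·C·DD
    A ↦ DD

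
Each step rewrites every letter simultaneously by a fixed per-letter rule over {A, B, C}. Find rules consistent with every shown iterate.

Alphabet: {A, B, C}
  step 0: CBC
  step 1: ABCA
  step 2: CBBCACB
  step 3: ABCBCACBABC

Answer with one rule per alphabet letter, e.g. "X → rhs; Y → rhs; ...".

  step 2 ⇒ step 3: CBBCACB ⇒ A·BC·BC·A·CB·A·BC
    A ↦ CB
    B ↦ BC
    C ↦ A

A->CB, B->BC, C->A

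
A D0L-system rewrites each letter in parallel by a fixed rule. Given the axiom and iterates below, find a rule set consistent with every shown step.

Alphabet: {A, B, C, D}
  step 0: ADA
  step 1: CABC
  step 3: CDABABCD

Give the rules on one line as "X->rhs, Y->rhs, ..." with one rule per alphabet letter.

  step 0 ⇒ step 1: ADA ⇒ C·AB·C
    A ↦ C
    D ↦ AB
    B ↦ D  (constrained at step 1)
    C ↦ AB  (constrained at step 1)

A->C, B->D, C->AB, D->AB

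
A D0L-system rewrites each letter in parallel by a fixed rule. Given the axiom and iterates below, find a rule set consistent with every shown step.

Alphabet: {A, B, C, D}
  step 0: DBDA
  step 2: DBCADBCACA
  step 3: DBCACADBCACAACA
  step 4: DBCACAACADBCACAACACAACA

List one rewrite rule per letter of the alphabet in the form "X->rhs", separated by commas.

A->CA, B->C, C->A, D->DB

  step 3 ⇒ step 4: DBCACADBCACAACA ⇒ DB·C·A·CA·A·CA·DB·C·A·CA·A·CA·CA·A·CA
    A ↦ CA
    B ↦ C
    C ↦ A
    D ↦ DB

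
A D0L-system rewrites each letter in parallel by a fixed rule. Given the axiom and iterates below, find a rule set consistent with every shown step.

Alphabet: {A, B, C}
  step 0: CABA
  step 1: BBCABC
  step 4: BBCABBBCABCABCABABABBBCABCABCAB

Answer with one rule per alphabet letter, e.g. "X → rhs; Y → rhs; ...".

  step 0 ⇒ step 1: CABA ⇒ BB·C·AB·C
    A ↦ C
    B ↦ AB
    C ↦ BB

A->C, B->AB, C->BB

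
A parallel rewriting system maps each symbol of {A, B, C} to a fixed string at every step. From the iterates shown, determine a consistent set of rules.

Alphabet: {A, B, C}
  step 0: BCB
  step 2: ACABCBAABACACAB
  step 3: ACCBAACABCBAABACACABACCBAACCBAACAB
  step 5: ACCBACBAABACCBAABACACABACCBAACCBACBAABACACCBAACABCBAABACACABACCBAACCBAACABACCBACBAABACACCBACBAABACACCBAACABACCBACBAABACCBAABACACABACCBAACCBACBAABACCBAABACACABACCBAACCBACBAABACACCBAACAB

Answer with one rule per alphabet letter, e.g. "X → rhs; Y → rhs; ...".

  step 2 ⇒ step 3: ACABCBAABACACAB ⇒ AC·CBA·AC·AB·CBA·AB·AC·AC·AB·AC·CBA·AC·CBA·AC·AB
    A ↦ AC
    B ↦ AB
    C ↦ CBA

A->AC, B->AB, C->CBA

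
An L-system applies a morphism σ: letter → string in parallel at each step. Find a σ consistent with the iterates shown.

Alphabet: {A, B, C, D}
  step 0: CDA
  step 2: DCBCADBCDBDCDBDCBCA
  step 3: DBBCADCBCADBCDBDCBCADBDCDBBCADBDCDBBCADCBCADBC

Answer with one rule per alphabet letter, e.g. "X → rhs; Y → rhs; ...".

A->DBC, B->DC, C->BCA, D->DB

  step 2 ⇒ step 3: DCBCADBCDBDCDBDCBCA ⇒ DB·BCA·DC·BCA·DBC·DB·DC·BCA·DB·DC·DB·BCA·DB·DC·DB·BCA·DC·BCA·DBC
    A ↦ DBC
    B ↦ DC
    C ↦ BCA
    D ↦ DB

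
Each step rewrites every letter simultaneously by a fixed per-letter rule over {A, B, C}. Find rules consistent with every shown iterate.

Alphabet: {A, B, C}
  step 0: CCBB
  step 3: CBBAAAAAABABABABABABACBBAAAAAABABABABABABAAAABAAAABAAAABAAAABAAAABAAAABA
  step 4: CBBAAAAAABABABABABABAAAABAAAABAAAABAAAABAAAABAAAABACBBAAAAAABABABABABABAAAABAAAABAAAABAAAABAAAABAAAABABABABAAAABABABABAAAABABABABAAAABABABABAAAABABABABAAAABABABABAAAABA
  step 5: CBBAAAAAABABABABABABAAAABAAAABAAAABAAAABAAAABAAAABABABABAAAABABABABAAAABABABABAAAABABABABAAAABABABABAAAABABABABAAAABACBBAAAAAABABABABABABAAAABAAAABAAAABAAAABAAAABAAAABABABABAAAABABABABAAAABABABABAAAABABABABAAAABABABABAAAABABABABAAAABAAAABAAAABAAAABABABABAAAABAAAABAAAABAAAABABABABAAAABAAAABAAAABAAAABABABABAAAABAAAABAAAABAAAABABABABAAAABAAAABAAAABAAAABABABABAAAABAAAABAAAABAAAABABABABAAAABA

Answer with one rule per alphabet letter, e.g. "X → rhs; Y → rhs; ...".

  step 4 ⇒ step 5: CBBAAAAAABABABABABABAAAABAAAABAAAABAAAABAAAABAAAABACBBAAAAAABABABABABABAAAABAAAABAAAABAAAABAAAABAAAABABABABAAAABABABABAAAABABABABAAAABABABABAAAABABABABAAAABABABABAAAABA ⇒ CBB·AAA·AAA·BA·BA·BA·BA·BA·BA·AAA·BA·AAA·BA·AAA·BA·AAA·BA·AAA·BA·AAA·BA·BA·BA·BA·AAA·BA·BA·BA·BA·AAA·BA·BA·BA·BA·AAA·BA·BA·BA·BA·AAA·BA·BA·BA·BA·AAA·BA·BA·BA·BA·AAA·BA·CBB·AAA·AAA·BA·BA·BA·BA·BA·BA·AAA·BA·AAA·BA·AAA·BA·AAA·BA·AAA·BA·AAA·BA·BA·BA·BA·AAA·BA·BA·BA·BA·AAA·BA·BA·BA·BA·AAA·BA·BA·BA·BA·AAA·BA·BA·BA·BA·AAA·BA·BA·BA·BA·AAA·BA·AAA·BA·AAA·BA·AAA·BA·BA·BA·BA·AAA·BA·AAA·BA·AAA·BA·AAA·BA·BA·BA·BA·AAA·BA·AAA·BA·AAA·BA·AAA·BA·BA·BA·BA·AAA·BA·AAA·BA·AAA·BA·AAA·BA·BA·BA·BA·AAA·BA·AAA·BA·AAA·BA·AAA·BA·BA·BA·BA·AAA·BA·AAA·BA·AAA·BA·AAA·BA·BA·BA·BA·AAA·BA
    A ↦ BA
    B ↦ AAA
    C ↦ CBB

A->BA, B->AAA, C->CBB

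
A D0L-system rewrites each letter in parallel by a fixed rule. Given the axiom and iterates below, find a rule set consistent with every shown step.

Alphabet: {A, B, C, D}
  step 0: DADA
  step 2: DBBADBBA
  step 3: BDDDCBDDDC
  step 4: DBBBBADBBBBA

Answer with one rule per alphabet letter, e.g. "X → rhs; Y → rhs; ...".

A->DC, B->D, C->BA, D->B

  step 3 ⇒ step 4: BDDDCBDDDC ⇒ D·B·B·B·BA·D·B·B·B·BA
    B ↦ D
    C ↦ BA
    D ↦ B
  step 2 ⇒ step 3: DBBADBBA ⇒ B·D·D·DC·B·D·D·DC
    A ↦ DC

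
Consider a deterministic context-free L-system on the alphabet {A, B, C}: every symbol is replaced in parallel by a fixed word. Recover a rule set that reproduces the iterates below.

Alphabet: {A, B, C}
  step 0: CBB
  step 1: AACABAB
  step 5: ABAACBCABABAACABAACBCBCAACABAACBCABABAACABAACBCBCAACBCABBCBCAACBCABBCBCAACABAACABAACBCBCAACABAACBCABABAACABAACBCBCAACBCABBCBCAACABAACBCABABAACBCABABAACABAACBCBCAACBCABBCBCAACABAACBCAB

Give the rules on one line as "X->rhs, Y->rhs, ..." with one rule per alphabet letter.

A->BC, B->AB, C->AAC

  step 0 ⇒ step 1: CBB ⇒ AAC·AB·AB
    B ↦ AB
    C ↦ AAC
    A ↦ BC  (constrained at step 1)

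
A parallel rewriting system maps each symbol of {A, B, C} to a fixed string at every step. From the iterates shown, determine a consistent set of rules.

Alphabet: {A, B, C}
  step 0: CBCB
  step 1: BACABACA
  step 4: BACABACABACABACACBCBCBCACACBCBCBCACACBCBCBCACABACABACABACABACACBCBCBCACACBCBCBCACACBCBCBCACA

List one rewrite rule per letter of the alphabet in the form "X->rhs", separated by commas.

  step 0 ⇒ step 1: CBCB ⇒ B·ACA·B·ACA
    B ↦ ACA
    C ↦ B
    A ↦ CBC  (constrained at step 1)

A->CBC, B->ACA, C->B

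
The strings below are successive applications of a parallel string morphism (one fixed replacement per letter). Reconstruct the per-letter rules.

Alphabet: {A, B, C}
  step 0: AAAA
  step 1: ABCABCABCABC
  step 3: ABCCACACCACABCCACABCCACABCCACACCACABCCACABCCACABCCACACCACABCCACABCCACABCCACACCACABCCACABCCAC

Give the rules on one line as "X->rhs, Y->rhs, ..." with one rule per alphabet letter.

A->ABC, B->CA, C->CAC

  step 0 ⇒ step 1: AAAA ⇒ ABC·ABC·ABC·ABC
    A ↦ ABC
    B ↦ CA  (constrained at step 1)
    C ↦ CAC  (constrained at step 1)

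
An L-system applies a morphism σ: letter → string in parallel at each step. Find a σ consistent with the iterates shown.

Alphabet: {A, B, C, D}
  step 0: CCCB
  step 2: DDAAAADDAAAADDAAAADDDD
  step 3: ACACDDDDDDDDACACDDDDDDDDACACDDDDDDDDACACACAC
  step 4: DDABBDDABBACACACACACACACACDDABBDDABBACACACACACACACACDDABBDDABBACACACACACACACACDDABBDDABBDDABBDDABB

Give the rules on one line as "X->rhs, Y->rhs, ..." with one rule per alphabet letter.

A->DD, B->AA, C->ABB, D->AC

  step 3 ⇒ step 4: ACACDDDDDDDDACACDDDDDDDDACACDDDDDDDDACACACAC ⇒ DD·ABB·DD·ABB·AC·AC·AC·AC·AC·AC·AC·AC·DD·ABB·DD·ABB·AC·AC·AC·AC·AC·AC·AC·AC·DD·ABB·DD·ABB·AC·AC·AC·AC·AC·AC·AC·AC·DD·ABB·DD·ABB·DD·ABB·DD·ABB
    A ↦ DD
    C ↦ ABB
    D ↦ AC
    B ↦ AA  (constrained at step 0)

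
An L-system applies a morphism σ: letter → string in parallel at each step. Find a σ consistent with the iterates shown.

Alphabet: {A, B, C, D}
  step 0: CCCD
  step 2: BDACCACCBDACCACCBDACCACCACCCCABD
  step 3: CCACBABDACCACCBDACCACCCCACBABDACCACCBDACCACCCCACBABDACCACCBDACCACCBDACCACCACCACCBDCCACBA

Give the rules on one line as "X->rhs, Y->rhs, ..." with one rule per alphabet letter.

A->BD, B->CCA, C->ACC, D->CBA

  step 2 ⇒ step 3: BDACCACCBDACCACCBDACCACCACCCCABD ⇒ CCA·CBA·BD·ACC·ACC·BD·ACC·ACC·CCA·CBA·BD·ACC·ACC·BD·ACC·ACC·CCA·CBA·BD·ACC·ACC·BD·ACC·ACC·BD·ACC·ACC·ACC·ACC·BD·CCA·CBA
    A ↦ BD
    B ↦ CCA
    C ↦ ACC
    D ↦ CBA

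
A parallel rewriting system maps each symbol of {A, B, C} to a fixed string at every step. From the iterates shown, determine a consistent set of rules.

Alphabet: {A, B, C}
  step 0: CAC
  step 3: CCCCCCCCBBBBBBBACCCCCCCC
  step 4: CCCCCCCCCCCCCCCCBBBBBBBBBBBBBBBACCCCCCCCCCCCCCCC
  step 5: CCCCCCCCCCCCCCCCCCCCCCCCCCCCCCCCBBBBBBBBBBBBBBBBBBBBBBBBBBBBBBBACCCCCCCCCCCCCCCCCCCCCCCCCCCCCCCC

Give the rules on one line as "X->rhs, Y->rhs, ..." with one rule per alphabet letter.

A->BA, B->BB, C->CC

  step 4 ⇒ step 5: CCCCCCCCCCCCCCCCBBBBBBBBBBBBBBBACCCCCCCCCCCCCCCC ⇒ CC·CC·CC·CC·CC·CC·CC·CC·CC·CC·CC·CC·CC·CC·CC·CC·BB·BB·BB·BB·BB·BB·BB·BB·BB·BB·BB·BB·BB·BB·BB·BA·CC·CC·CC·CC·CC·CC·CC·CC·CC·CC·CC·CC·CC·CC·CC·CC
    A ↦ BA
    B ↦ BB
    C ↦ CC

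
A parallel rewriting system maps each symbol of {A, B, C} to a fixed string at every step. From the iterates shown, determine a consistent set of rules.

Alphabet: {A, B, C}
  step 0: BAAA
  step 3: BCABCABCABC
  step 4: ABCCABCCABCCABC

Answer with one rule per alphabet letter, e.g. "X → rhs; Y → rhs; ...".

A->C, B->A, C->BC

  step 3 ⇒ step 4: BCABCABCABC ⇒ A·BC·C·A·BC·C·A·BC·C·A·BC
    A ↦ C
    B ↦ A
    C ↦ BC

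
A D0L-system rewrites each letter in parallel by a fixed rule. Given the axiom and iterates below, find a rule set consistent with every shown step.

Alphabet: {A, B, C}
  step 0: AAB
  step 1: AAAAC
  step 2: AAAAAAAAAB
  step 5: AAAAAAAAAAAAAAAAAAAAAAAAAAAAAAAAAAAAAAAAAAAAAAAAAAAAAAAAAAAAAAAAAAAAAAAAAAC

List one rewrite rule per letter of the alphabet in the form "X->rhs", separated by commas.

A->AA, B->C, C->AB

  step 1 ⇒ step 2: AAAAC ⇒ AA·AA·AA·AA·AB
    A ↦ AA
    C ↦ AB
  step 0 ⇒ step 1: AAB ⇒ AA·AA·C
    B ↦ C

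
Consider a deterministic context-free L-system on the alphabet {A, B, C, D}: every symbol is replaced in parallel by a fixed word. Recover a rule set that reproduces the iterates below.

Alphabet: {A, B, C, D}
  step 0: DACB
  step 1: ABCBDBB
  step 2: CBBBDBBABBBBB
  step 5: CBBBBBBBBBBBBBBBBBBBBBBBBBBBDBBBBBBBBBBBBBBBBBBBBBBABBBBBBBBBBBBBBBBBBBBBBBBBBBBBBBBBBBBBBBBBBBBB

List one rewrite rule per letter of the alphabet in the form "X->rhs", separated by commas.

  step 1 ⇒ step 2: ABCBDBB ⇒ CB·BB·D·BB·AB·BB·BB
    A ↦ CB
    B ↦ BB
    C ↦ D
    D ↦ AB

A->CB, B->BB, C->D, D->AB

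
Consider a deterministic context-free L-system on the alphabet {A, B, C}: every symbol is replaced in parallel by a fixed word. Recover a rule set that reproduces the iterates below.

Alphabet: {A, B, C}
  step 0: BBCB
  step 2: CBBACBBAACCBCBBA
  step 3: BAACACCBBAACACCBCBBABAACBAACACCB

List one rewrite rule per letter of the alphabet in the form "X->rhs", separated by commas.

  step 2 ⇒ step 3: CBBACBBAACCBCBBA ⇒ BA·AC·AC·CB·BA·AC·AC·CB·CB·BA·BA·AC·BA·AC·AC·CB
    A ↦ CB
    B ↦ AC
    C ↦ BA

A->CB, B->AC, C->BA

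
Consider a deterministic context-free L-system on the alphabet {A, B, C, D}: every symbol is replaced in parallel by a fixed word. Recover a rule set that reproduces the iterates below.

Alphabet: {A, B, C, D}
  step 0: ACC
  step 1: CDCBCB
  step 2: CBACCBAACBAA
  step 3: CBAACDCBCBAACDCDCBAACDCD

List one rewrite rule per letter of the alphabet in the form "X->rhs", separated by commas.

  step 2 ⇒ step 3: CBACCBAACBAA ⇒ CB·AA·CD·CB·CB·AA·CD·CD·CB·AA·CD·CD
    A ↦ CD
    B ↦ AA
    C ↦ CB
  step 1 ⇒ step 2: CDCBCB ⇒ CB·AC·CB·AA·CB·AA
    D ↦ AC

A->CD, B->AA, C->CB, D->AC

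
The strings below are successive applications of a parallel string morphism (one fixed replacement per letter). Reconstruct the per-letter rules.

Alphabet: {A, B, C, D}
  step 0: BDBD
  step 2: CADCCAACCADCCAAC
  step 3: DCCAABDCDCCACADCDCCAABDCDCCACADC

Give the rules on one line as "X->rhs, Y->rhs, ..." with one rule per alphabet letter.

A->CA, B->AC, C->DC, D->AB

  step 2 ⇒ step 3: CADCCAACCADCCAAC ⇒ DC·CA·AB·DC·DC·CA·CA·DC·DC·CA·AB·DC·DC·CA·CA·DC
    A ↦ CA
    C ↦ DC
    D ↦ AB
    B ↦ AC  (constrained at step 0)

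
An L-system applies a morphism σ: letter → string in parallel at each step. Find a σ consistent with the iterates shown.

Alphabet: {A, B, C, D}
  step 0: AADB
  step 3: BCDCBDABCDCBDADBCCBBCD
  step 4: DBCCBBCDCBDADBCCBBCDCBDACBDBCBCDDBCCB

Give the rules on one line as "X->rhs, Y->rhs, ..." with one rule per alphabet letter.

A->DA, B->D, C->BC, D->CB

  step 3 ⇒ step 4: BCDCBDABCDCBDADBCCBBCD ⇒ D·BC·CB·BC·D·CB·DA·D·BC·CB·BC·D·CB·DA·CB·D·BC·BC·D·D·BC·CB
    A ↦ DA
    B ↦ D
    C ↦ BC
    D ↦ CB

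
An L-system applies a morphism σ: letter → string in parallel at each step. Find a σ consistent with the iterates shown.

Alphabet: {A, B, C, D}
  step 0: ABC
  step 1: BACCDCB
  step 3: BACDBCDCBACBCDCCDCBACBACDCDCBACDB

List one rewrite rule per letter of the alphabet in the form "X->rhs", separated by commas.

  step 0 ⇒ step 1: ABC ⇒ BAC·CDC·B
    A ↦ BAC
    B ↦ CDC
    C ↦ B
    D ↦ ACD  (constrained at step 1)

A->BAC, B->CDC, C->B, D->ACD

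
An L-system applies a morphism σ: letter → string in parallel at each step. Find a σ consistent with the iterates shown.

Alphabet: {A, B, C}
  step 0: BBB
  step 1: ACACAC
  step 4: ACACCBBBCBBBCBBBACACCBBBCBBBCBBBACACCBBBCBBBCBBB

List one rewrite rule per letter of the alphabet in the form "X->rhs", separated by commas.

A->CB, B->AC, C->BB

  step 0 ⇒ step 1: BBB ⇒ AC·AC·AC
    B ↦ AC
    A ↦ CB  (constrained at step 1)
    C ↦ BB  (constrained at step 1)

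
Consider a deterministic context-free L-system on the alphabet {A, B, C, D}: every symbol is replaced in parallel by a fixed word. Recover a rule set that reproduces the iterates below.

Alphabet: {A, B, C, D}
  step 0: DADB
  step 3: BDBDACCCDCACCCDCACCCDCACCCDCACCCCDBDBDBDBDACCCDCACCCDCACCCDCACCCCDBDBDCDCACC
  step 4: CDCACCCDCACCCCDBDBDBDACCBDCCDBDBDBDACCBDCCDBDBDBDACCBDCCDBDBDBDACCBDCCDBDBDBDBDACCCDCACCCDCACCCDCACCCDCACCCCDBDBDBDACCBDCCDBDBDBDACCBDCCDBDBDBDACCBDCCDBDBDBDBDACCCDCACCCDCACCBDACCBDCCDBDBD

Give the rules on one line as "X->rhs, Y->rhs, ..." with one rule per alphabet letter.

  step 3 ⇒ step 4: BDBDACCCDCACCCDCACCCDCACCCDCACCCCDBDBDBDBDACCCDCACCCDCACCCDCACCCCDBDBDCDCACC ⇒ CDC·ACC·CDC·ACC·CCD·BD·BD·BD·ACC·BD·CCD·BD·BD·BD·ACC·BD·CCD·BD·BD·BD·ACC·BD·CCD·BD·BD·BD·ACC·BD·CCD·BD·BD·BD·BD·ACC·CDC·ACC·CDC·ACC·CDC·ACC·CDC·ACC·CCD·BD·BD·BD·ACC·BD·CCD·BD·BD·BD·ACC·BD·CCD·BD·BD·BD·ACC·BD·CCD·BD·BD·BD·BD·ACC·CDC·ACC·CDC·ACC·BD·ACC·BD·CCD·BD·BD
    A ↦ CCD
    B ↦ CDC
    C ↦ BD
    D ↦ ACC

A->CCD, B->CDC, C->BD, D->ACC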